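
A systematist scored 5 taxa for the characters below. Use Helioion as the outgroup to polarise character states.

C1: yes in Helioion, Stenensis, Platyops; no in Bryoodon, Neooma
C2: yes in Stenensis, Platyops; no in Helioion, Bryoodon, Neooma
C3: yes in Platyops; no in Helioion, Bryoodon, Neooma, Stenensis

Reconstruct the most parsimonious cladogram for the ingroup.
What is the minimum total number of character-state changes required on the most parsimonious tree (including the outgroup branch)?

Character polarity is set by the outgroup: the derived state is whichever differs from the outgroup's state, so for C1 the derived state is 'no', and for the remaining characters it is 'yes'.
C1 (derived state 'no') is shared by Bryoodon and Neooma — a synapomorphy uniting that clade.
C2: derived state 'yes' in Platyops and Stenensis only — synapomorphy for {Platyops, Stenensis}.
C3 (derived state 'yes') is unique to Platyops (autapomorphy; uninformative for grouping).
Most parsimonious ingroup topology: ((Bryoodon,Neooma),(Stenensis,Platyops)).
Changes per character on this tree: C1: 1; C2: 1; C3: 1.
Total = 3.

3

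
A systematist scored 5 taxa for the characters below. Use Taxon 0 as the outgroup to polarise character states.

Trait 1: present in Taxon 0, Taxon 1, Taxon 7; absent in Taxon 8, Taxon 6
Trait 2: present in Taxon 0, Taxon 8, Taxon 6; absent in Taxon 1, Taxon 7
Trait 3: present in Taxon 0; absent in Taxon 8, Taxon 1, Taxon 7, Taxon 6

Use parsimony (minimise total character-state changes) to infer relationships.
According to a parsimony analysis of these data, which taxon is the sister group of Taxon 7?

The outgroup has state 'present' for every character, so 'absent' is the derived state throughout.
Trait 1: derived state 'absent' in Taxon 6 and Taxon 8 only — synapomorphy for {Taxon 6, Taxon 8}.
Trait 2: derived state 'absent' in Taxon 1 and Taxon 7 only — synapomorphy for {Taxon 1, Taxon 7}.
Trait 3 (derived state 'absent') is shared by all ingroup taxa — unites the whole ingroup.
Most parsimonious ingroup topology: ((Taxon 8,Taxon 6),(Taxon 1,Taxon 7)).
Taxon 7 and Taxon 1 form a cherry on this tree, so they are sister taxa.

Taxon 1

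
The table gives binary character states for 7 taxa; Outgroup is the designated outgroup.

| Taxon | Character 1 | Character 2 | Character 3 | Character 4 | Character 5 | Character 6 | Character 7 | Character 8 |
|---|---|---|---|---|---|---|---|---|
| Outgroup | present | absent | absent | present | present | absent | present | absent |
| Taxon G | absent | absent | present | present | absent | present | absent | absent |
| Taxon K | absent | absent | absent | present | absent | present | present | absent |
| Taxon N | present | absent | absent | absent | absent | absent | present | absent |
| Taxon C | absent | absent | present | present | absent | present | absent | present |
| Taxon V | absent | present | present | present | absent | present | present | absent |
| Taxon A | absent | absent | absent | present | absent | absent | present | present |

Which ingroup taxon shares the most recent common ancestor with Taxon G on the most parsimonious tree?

Taxon C

Character polarity is set by the outgroup: the derived state is whichever differs from the outgroup's state, so for Character 1, Character 4, Character 5, Character 7 the derived state is 'absent', and for the remaining characters it is 'present'.
Only Taxon A, Taxon C, Taxon G, Taxon K, and Taxon V show the derived state 'absent' for Character 1, supporting them as a clade.
Character 2: derived state 'present' in Taxon V only — an autapomorphy, so it tells us nothing about relationships among taxa.
Character 3: derived state 'present' in Taxon C, Taxon G, and Taxon V only — synapomorphy for {Taxon C, Taxon G, Taxon V}.
Character 4: derived state 'absent' in Taxon N only — an autapomorphy, so it tells us nothing about relationships among taxa.
All ingroup taxa share the derived state 'absent' for Character 5; it defines the ingroup but does not resolve relationships within it.
Character 6 (derived state 'present') is shared by Taxon C, Taxon G, Taxon K, and Taxon V — a synapomorphy uniting that clade.
Character 7: derived state 'absent' in Taxon C and Taxon G only — synapomorphy for {Taxon C, Taxon G}.
Character 8 (state 'present') occurs in Taxon A and Taxon C but conflicts with the nesting implied by the other characters — most parsimoniously interpreted as homoplasy.
Most parsimonious ingroup topology: (((((Taxon G,Taxon C),Taxon V),Taxon K),Taxon A),Taxon N).
Taxon G and Taxon C form a cherry on this tree, so they are sister taxa.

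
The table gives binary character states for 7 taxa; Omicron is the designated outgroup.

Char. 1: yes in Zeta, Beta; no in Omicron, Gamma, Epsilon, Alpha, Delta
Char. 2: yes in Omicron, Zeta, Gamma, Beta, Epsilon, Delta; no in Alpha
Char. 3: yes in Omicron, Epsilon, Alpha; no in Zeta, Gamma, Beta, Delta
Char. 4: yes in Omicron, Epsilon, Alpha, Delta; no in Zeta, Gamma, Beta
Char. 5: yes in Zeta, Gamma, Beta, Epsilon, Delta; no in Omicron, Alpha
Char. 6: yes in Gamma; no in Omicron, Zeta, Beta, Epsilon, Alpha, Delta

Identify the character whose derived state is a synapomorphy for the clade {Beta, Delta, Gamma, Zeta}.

Char. 3

Character polarity is set by the outgroup: the derived state is whichever differs from the outgroup's state, so for Char. 2, Char. 3, Char. 4 the derived state is 'no', and for the remaining characters it is 'yes'.
Only Beta and Zeta show the derived state 'yes' for Char. 1, supporting them as a clade.
Char. 2: derived state 'no' in Alpha only — an autapomorphy, so it tells us nothing about relationships among taxa.
Char. 3: derived state 'no' in Beta, Delta, Gamma, and Zeta only — synapomorphy for {Beta, Delta, Gamma, Zeta}.
Only Beta, Gamma, and Zeta show the derived state 'no' for Char. 4, supporting them as a clade.
Char. 5 (derived state 'yes') is shared by Beta, Delta, Epsilon, Gamma, and Zeta — a synapomorphy uniting that clade.
Char. 6: derived state 'yes' in Gamma only — an autapomorphy, so it tells us nothing about relationships among taxa.
Most parsimonious ingroup topology: (((((Zeta,Beta),Gamma),Delta),Epsilon),Alpha).
The clade {Beta, Delta, Gamma, Zeta} is supported by Char. 3: its derived state 'no' occurs in exactly those taxa and in no other taxon (including the outgroup).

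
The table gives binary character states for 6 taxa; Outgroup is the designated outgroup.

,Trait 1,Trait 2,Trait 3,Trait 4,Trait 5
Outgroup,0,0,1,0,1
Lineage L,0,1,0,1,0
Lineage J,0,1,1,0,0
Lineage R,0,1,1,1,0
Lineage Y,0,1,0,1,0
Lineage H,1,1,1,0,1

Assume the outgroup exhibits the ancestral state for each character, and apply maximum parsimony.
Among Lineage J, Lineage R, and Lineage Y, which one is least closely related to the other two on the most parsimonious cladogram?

Lineage J

Character polarity is set by the outgroup: the derived state is whichever differs from the outgroup's state, so for Trait 3, Trait 5 the derived state is '0', and for the remaining characters it is '1'.
Trait 1: derived state '1' in Lineage H only — an autapomorphy, so it tells us nothing about relationships among taxa.
All ingroup taxa share the derived state '1' for Trait 2; it defines the ingroup but does not resolve relationships within it.
Trait 3: derived state '0' in Lineage L and Lineage Y only — synapomorphy for {Lineage L, Lineage Y}.
Trait 4 (derived state '1') is shared by Lineage L, Lineage R, and Lineage Y — a synapomorphy uniting that clade.
Trait 5: derived state '0' in Lineage J, Lineage L, Lineage R, and Lineage Y only — synapomorphy for {Lineage J, Lineage L, Lineage R, Lineage Y}.
Most parsimonious ingroup topology: ((((Lineage L,Lineage Y),Lineage R),Lineage J),Lineage H).
Lineage Y and Lineage R share a more recent common ancestor with each other than either does with Lineage J, so Lineage J is the least closely related of the three.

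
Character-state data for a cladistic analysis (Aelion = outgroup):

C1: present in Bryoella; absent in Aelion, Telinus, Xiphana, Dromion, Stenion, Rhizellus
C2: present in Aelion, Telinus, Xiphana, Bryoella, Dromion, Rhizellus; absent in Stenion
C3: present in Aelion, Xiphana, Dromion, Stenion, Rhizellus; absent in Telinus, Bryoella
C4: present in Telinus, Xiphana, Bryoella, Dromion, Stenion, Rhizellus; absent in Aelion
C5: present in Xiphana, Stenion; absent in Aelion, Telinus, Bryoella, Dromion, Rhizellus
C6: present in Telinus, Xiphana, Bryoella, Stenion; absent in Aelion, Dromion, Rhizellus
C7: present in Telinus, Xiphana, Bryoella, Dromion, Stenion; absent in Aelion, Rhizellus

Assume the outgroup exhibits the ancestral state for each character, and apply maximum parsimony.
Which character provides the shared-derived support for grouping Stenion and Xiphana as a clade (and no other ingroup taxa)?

Character polarity is set by the outgroup: the derived state is whichever differs from the outgroup's state, so for C2, C3 the derived state is 'absent', and for the remaining characters it is 'present'.
C1: derived state 'present' in Bryoella only — an autapomorphy, so it tells us nothing about relationships among taxa.
C2: derived state 'absent' in Stenion only — an autapomorphy, so it tells us nothing about relationships among taxa.
Only Bryoella and Telinus show the derived state 'absent' for C3, supporting them as a clade.
C4 (derived state 'present') is shared by all ingroup taxa — unites the whole ingroup.
C5: derived state 'present' in Stenion and Xiphana only — synapomorphy for {Stenion, Xiphana}.
Only Bryoella, Stenion, Telinus, and Xiphana show the derived state 'present' for C6, supporting them as a clade.
C7 (derived state 'present') is shared by Bryoella, Dromion, Stenion, Telinus, and Xiphana — a synapomorphy uniting that clade.
Most parsimonious ingroup topology: ((((Telinus,Bryoella),(Xiphana,Stenion)),Dromion),Rhizellus).
The clade {Stenion, Xiphana} is supported by C5: its derived state 'present' occurs in exactly those taxa and in no other taxon (including the outgroup).

C5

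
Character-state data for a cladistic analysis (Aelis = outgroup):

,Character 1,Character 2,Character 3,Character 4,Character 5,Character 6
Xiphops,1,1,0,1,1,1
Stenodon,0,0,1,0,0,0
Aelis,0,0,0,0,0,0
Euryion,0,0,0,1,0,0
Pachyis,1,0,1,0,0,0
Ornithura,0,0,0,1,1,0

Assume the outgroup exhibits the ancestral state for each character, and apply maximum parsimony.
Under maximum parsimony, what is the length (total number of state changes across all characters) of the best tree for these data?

7

The outgroup has state '0' for every character, so '1' is the derived state throughout.
Character 1 (state '1') occurs in Pachyis and Xiphops but conflicts with the nesting implied by the other characters — most parsimoniously interpreted as homoplasy.
Character 2 (derived state '1') is unique to Xiphops (autapomorphy; uninformative for grouping).
Only Pachyis and Stenodon show the derived state '1' for Character 3, supporting them as a clade.
Character 4: derived state '1' in Euryion, Ornithura, and Xiphops only — synapomorphy for {Euryion, Ornithura, Xiphops}.
Character 5 (derived state '1') is shared by Ornithura and Xiphops — a synapomorphy uniting that clade.
Character 6: derived state '1' in Xiphops only — an autapomorphy, so it tells us nothing about relationships among taxa.
Most parsimonious ingroup topology: ((Stenodon,Pachyis),(Euryion,(Ornithura,Xiphops))).
Changes per character on this tree: Character 1: 2; Character 2: 1; Character 3: 1; Character 4: 1; Character 5: 1; Character 6: 1.
Total = 7.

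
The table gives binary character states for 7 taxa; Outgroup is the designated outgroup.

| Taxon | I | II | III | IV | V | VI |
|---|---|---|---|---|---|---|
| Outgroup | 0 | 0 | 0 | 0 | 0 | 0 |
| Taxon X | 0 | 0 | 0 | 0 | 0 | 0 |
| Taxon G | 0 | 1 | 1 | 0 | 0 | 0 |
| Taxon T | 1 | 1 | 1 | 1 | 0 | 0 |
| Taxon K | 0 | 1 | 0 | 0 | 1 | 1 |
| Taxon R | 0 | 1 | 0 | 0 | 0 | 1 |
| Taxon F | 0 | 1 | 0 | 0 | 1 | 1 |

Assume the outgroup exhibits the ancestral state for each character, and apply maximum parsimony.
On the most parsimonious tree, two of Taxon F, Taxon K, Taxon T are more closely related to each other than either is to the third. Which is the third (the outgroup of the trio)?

Taxon T

The outgroup has state '0' for every character, so '1' is the derived state throughout.
I: derived state '1' in Taxon T only — an autapomorphy, so it tells us nothing about relationships among taxa.
II (derived state '1') is shared by Taxon F, Taxon G, Taxon K, Taxon R, and Taxon T — a synapomorphy uniting that clade.
Only Taxon G and Taxon T show the derived state '1' for III, supporting them as a clade.
IV: derived state '1' in Taxon T only — an autapomorphy, so it tells us nothing about relationships among taxa.
V: derived state '1' in Taxon F and Taxon K only — synapomorphy for {Taxon F, Taxon K}.
VI (derived state '1') is shared by Taxon F, Taxon K, and Taxon R — a synapomorphy uniting that clade.
Most parsimonious ingroup topology: (Taxon X,((Taxon G,Taxon T),((Taxon K,Taxon F),Taxon R))).
Taxon K and Taxon F share a more recent common ancestor with each other than either does with Taxon T, so Taxon T is the least closely related of the three.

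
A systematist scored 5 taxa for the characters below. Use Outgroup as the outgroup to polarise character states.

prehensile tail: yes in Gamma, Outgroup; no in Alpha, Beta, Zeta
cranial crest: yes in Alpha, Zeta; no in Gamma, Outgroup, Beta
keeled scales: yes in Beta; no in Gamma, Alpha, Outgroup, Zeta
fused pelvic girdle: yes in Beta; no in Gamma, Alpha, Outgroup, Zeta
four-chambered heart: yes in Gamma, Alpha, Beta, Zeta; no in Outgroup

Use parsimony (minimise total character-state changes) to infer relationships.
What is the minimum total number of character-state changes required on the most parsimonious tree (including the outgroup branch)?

Character polarity is set by the outgroup: the derived state is whichever differs from the outgroup's state, so for prehensile tail the derived state is 'no', and for the remaining characters it is 'yes'.
prehensile tail (derived state 'no') is shared by Alpha, Beta, and Zeta — a synapomorphy uniting that clade.
cranial crest (derived state 'yes') is shared by Alpha and Zeta — a synapomorphy uniting that clade.
keeled scales: derived state 'yes' in Beta only — an autapomorphy, so it tells us nothing about relationships among taxa.
fused pelvic girdle (derived state 'yes') is unique to Beta (autapomorphy; uninformative for grouping).
All ingroup taxa share the derived state 'yes' for four-chambered heart; it defines the ingroup but does not resolve relationships within it.
Most parsimonious ingroup topology: (((Zeta,Alpha),Beta),Gamma).
Changes per character on this tree: prehensile tail: 1; cranial crest: 1; keeled scales: 1; fused pelvic girdle: 1; four-chambered heart: 1.
Total = 5.

5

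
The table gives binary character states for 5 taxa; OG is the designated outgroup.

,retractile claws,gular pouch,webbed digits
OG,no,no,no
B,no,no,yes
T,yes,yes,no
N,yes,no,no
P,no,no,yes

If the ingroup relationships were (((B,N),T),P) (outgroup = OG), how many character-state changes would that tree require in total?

5

Map each character onto (((B,N),T),P) (rooted by OG) and count the minimum state changes it requires (Fitch parsimony):
retractile claws: 2; gular pouch: 1; webbed digits: 2.
Total tree length = 5.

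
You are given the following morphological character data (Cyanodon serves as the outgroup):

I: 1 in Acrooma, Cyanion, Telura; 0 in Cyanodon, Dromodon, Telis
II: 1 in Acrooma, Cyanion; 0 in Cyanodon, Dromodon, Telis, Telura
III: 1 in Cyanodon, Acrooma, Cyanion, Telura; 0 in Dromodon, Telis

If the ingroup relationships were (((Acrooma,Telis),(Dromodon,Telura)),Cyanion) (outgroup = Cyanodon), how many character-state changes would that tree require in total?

7

Map each character onto (((Acrooma,Telis),(Dromodon,Telura)),Cyanion) (rooted by Cyanodon) and count the minimum state changes it requires (Fitch parsimony):
I: 3; II: 2; III: 2.
Total tree length = 7.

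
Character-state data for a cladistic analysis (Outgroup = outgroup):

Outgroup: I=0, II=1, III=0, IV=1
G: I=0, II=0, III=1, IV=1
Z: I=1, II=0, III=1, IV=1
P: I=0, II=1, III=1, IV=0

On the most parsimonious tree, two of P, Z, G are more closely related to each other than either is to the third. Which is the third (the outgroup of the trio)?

P

Character polarity is set by the outgroup: the derived state is whichever differs from the outgroup's state, so for II, IV the derived state is '0', and for the remaining characters it is '1'.
I: derived state '1' in Z only — an autapomorphy, so it tells us nothing about relationships among taxa.
Only G and Z show the derived state '0' for II, supporting them as a clade.
All ingroup taxa share the derived state '1' for III; it defines the ingroup but does not resolve relationships within it.
IV: derived state '0' in P only — an autapomorphy, so it tells us nothing about relationships among taxa.
Most parsimonious ingroup topology: ((Z,G),P).
G and Z share a more recent common ancestor with each other than either does with P, so P is the least closely related of the three.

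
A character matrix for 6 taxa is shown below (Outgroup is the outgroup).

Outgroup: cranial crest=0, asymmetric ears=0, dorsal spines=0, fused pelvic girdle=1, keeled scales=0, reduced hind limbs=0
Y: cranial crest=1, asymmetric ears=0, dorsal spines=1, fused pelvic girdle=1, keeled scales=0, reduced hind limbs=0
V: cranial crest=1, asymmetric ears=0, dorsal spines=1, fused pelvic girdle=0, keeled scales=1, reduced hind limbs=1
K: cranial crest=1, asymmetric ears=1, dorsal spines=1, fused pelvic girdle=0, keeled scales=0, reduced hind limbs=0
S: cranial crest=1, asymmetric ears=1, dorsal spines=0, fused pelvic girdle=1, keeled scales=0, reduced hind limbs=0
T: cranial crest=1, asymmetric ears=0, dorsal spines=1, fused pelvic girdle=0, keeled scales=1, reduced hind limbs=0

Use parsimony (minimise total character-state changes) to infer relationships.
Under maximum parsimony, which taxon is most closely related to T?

Character polarity is set by the outgroup: the derived state is whichever differs from the outgroup's state, so for fused pelvic girdle the derived state is '0', and for the remaining characters it is '1'.
All ingroup taxa share the derived state '1' for cranial crest; it defines the ingroup but does not resolve relationships within it.
asymmetric ears groups K and S, which is incompatible with the clades supported by the remaining characters; treating it as convergent (homoplasy) costs fewer steps than any alternative tree.
dorsal spines: derived state '1' in K, T, V, and Y only — synapomorphy for {K, T, V, Y}.
Only K, T, and V show the derived state '0' for fused pelvic girdle, supporting them as a clade.
keeled scales: derived state '1' in T and V only — synapomorphy for {T, V}.
reduced hind limbs (derived state '1') is unique to V (autapomorphy; uninformative for grouping).
Most parsimonious ingroup topology: ((Y,((V,T),K)),S).
T and V form a cherry on this tree, so they are sister taxa.

V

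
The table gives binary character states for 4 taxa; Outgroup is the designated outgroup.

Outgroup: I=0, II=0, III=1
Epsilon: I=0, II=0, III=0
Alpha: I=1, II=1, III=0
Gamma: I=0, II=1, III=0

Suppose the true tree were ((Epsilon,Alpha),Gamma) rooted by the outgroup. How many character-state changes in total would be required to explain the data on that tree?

Map each character onto ((Epsilon,Alpha),Gamma) (rooted by Outgroup) and count the minimum state changes it requires (Fitch parsimony):
I: 1; II: 2; III: 1.
Total tree length = 4.

4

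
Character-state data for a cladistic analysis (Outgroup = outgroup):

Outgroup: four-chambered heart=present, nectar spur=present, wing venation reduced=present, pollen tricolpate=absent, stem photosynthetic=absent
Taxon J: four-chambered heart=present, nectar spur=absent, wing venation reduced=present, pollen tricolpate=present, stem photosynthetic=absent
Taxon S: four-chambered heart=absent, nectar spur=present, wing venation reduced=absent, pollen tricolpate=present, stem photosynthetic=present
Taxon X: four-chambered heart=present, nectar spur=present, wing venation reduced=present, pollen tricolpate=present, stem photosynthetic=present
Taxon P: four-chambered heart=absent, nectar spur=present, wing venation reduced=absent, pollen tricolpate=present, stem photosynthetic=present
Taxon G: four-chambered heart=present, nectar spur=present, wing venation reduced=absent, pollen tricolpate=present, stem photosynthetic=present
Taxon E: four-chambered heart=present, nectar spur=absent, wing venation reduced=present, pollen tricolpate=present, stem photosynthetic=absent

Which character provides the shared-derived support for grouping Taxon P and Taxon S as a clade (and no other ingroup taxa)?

four-chambered heart

Character polarity is set by the outgroup: the derived state is whichever differs from the outgroup's state, so for four-chambered heart, nectar spur, wing venation reduced the derived state is 'absent', and for the remaining characters it is 'present'.
Only Taxon P and Taxon S show the derived state 'absent' for four-chambered heart, supporting them as a clade.
nectar spur (derived state 'absent') is shared by Taxon E and Taxon J — a synapomorphy uniting that clade.
wing venation reduced: derived state 'absent' in Taxon G, Taxon P, and Taxon S only — synapomorphy for {Taxon G, Taxon P, Taxon S}.
pollen tricolpate (derived state 'present') is shared by all ingroup taxa — unites the whole ingroup.
stem photosynthetic: derived state 'present' in Taxon G, Taxon P, Taxon S, and Taxon X only — synapomorphy for {Taxon G, Taxon P, Taxon S, Taxon X}.
Most parsimonious ingroup topology: ((Taxon J,Taxon E),(((Taxon S,Taxon P),Taxon G),Taxon X)).
The clade {Taxon P, Taxon S} is supported by four-chambered heart: its derived state 'absent' occurs in exactly those taxa and in no other taxon (including the outgroup).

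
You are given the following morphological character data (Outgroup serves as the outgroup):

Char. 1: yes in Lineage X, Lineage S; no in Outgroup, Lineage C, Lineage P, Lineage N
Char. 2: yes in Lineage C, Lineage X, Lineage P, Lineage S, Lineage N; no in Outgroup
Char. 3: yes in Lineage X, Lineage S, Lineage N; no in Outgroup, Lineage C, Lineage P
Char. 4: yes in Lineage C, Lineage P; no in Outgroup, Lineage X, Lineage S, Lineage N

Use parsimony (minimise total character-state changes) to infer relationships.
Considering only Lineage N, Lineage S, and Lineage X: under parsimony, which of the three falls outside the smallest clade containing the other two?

Lineage N

The outgroup has state 'no' for every character, so 'yes' is the derived state throughout.
Char. 1: derived state 'yes' in Lineage S and Lineage X only — synapomorphy for {Lineage S, Lineage X}.
All ingroup taxa share the derived state 'yes' for Char. 2; it defines the ingroup but does not resolve relationships within it.
Char. 3 (derived state 'yes') is shared by Lineage N, Lineage S, and Lineage X — a synapomorphy uniting that clade.
Only Lineage C and Lineage P show the derived state 'yes' for Char. 4, supporting them as a clade.
Most parsimonious ingroup topology: ((Lineage C,Lineage P),((Lineage X,Lineage S),Lineage N)).
Lineage X and Lineage S share a more recent common ancestor with each other than either does with Lineage N, so Lineage N is the least closely related of the three.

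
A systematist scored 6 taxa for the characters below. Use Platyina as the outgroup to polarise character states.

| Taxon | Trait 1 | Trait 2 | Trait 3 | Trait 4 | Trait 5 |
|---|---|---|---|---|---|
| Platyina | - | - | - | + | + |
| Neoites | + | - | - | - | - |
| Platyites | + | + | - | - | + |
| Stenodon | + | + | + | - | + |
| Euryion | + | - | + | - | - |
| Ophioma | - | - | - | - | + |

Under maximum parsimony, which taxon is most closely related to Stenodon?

Platyites

Character polarity is set by the outgroup: the derived state is whichever differs from the outgroup's state, so for Trait 4, Trait 5 the derived state is '-', and for the remaining characters it is '+'.
Trait 1 (derived state '+') is shared by Euryion, Neoites, Platyites, and Stenodon — a synapomorphy uniting that clade.
Trait 2 (derived state '+') is shared by Platyites and Stenodon — a synapomorphy uniting that clade.
Trait 3 groups Euryion and Stenodon, which is incompatible with the clades supported by the remaining characters; treating it as convergent (homoplasy) costs fewer steps than any alternative tree.
All ingroup taxa share the derived state '-' for Trait 4; it defines the ingroup but does not resolve relationships within it.
Trait 5 (derived state '-') is shared by Euryion and Neoites — a synapomorphy uniting that clade.
Most parsimonious ingroup topology: (((Neoites,Euryion),(Platyites,Stenodon)),Ophioma).
Stenodon and Platyites form a cherry on this tree, so they are sister taxa.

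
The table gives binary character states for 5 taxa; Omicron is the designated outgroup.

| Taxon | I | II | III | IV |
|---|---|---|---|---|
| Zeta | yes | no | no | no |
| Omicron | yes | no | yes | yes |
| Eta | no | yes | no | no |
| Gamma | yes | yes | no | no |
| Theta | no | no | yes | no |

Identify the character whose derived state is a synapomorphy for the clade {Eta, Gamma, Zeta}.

Character polarity is set by the outgroup: the derived state is whichever differs from the outgroup's state, so for I, III, IV the derived state is 'no', and for the remaining characters it is 'yes'.
I groups Eta and Theta, which is incompatible with the clades supported by the remaining characters; treating it as convergent (homoplasy) costs fewer steps than any alternative tree.
Only Eta and Gamma show the derived state 'yes' for II, supporting them as a clade.
III (derived state 'no') is shared by Eta, Gamma, and Zeta — a synapomorphy uniting that clade.
All ingroup taxa share the derived state 'no' for IV; it defines the ingroup but does not resolve relationships within it.
Most parsimonious ingroup topology: (((Eta,Gamma),Zeta),Theta).
The clade {Eta, Gamma, Zeta} is supported by III: its derived state 'no' occurs in exactly those taxa and in no other taxon (including the outgroup).

III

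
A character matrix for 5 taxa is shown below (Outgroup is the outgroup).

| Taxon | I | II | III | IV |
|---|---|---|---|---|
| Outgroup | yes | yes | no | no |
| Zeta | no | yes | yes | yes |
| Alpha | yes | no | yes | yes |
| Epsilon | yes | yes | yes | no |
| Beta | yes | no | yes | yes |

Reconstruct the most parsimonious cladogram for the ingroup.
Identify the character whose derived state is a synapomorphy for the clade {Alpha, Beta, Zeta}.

IV

Character polarity is set by the outgroup: the derived state is whichever differs from the outgroup's state, so for I, II the derived state is 'no', and for the remaining characters it is 'yes'.
I (derived state 'no') is unique to Zeta (autapomorphy; uninformative for grouping).
II: derived state 'no' in Alpha and Beta only — synapomorphy for {Alpha, Beta}.
All ingroup taxa share the derived state 'yes' for III; it defines the ingroup but does not resolve relationships within it.
IV: derived state 'yes' in Alpha, Beta, and Zeta only — synapomorphy for {Alpha, Beta, Zeta}.
Most parsimonious ingroup topology: ((Zeta,(Alpha,Beta)),Epsilon).
The clade {Alpha, Beta, Zeta} is supported by IV: its derived state 'yes' occurs in exactly those taxa and in no other taxon (including the outgroup).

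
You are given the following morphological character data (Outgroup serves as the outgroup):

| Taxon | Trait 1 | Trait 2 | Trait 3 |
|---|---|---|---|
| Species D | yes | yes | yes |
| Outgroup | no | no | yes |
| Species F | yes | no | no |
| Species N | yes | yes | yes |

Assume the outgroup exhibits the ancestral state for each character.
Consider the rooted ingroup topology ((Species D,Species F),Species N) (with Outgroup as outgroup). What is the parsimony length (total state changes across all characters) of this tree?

Map each character onto ((Species D,Species F),Species N) (rooted by Outgroup) and count the minimum state changes it requires (Fitch parsimony):
Trait 1: 1; Trait 2: 2; Trait 3: 1.
Total tree length = 4.

4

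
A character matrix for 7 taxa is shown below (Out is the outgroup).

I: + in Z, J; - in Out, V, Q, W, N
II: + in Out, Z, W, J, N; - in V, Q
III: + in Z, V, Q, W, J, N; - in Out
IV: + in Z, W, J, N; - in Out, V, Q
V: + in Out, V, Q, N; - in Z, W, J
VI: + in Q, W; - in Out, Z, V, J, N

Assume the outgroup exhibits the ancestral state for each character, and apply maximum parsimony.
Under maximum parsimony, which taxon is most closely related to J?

Z

Character polarity is set by the outgroup: the derived state is whichever differs from the outgroup's state, so for II, V the derived state is '-', and for the remaining characters it is '+'.
I (derived state '+') is shared by J and Z — a synapomorphy uniting that clade.
II: derived state '-' in Q and V only — synapomorphy for {Q, V}.
III (derived state '+') is shared by all ingroup taxa — unites the whole ingroup.
IV: derived state '+' in J, N, W, and Z only — synapomorphy for {J, N, W, Z}.
V (derived state '-') is shared by J, W, and Z — a synapomorphy uniting that clade.
VI (state '+') occurs in Q and W but conflicts with the nesting implied by the other characters — most parsimoniously interpreted as homoplasy.
Most parsimonious ingroup topology: ((((Z,J),W),N),(V,Q)).
J and Z form a cherry on this tree, so they are sister taxa.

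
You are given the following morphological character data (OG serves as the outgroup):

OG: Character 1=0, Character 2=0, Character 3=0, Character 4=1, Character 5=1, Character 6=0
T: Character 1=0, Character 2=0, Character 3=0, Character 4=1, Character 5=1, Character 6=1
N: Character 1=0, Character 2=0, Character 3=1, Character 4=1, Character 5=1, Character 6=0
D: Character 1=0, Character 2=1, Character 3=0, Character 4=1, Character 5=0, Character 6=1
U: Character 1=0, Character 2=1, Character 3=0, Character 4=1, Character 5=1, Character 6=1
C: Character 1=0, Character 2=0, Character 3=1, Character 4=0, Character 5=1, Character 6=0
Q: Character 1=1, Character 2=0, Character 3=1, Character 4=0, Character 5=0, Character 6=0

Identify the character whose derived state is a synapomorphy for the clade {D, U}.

Character polarity is set by the outgroup: the derived state is whichever differs from the outgroup's state, so for Character 4, Character 5 the derived state is '0', and for the remaining characters it is '1'.
Character 1 (derived state '1') is unique to Q (autapomorphy; uninformative for grouping).
Character 2 (derived state '1') is shared by D and U — a synapomorphy uniting that clade.
Character 3 (derived state '1') is shared by C, N, and Q — a synapomorphy uniting that clade.
Character 4: derived state '0' in C and Q only — synapomorphy for {C, Q}.
Character 5 (state '0') occurs in D and Q but conflicts with the nesting implied by the other characters — most parsimoniously interpreted as homoplasy.
Only D, T, and U show the derived state '1' for Character 6, supporting them as a clade.
Most parsimonious ingroup topology: ((T,(D,U)),(N,(C,Q))).
The clade {D, U} is supported by Character 2: its derived state '1' occurs in exactly those taxa and in no other taxon (including the outgroup).

Character 2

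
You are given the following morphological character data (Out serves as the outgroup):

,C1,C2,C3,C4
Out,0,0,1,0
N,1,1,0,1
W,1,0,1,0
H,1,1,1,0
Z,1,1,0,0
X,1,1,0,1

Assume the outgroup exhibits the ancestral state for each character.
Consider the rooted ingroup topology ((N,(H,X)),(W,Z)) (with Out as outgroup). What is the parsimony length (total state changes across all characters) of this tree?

Map each character onto ((N,(H,X)),(W,Z)) (rooted by Out) and count the minimum state changes it requires (Fitch parsimony):
C1: 1; C2: 2; C3: 3; C4: 2.
Total tree length = 8.

8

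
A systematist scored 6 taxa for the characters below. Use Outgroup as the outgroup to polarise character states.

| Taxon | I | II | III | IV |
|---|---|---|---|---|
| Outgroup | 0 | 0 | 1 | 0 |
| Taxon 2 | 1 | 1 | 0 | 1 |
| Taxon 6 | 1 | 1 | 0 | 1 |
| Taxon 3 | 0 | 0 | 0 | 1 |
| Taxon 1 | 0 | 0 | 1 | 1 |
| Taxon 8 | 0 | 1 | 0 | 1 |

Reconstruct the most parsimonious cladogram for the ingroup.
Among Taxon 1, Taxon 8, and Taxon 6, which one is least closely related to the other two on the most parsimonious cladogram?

Taxon 1

Character polarity is set by the outgroup: the derived state is whichever differs from the outgroup's state, so for III the derived state is '0', and for the remaining characters it is '1'.
Only Taxon 2 and Taxon 6 show the derived state '1' for I, supporting them as a clade.
II: derived state '1' in Taxon 2, Taxon 6, and Taxon 8 only — synapomorphy for {Taxon 2, Taxon 6, Taxon 8}.
III: derived state '0' in Taxon 2, Taxon 3, Taxon 6, and Taxon 8 only — synapomorphy for {Taxon 2, Taxon 3, Taxon 6, Taxon 8}.
All ingroup taxa share the derived state '1' for IV; it defines the ingroup but does not resolve relationships within it.
Most parsimonious ingroup topology: ((((Taxon 2,Taxon 6),Taxon 8),Taxon 3),Taxon 1).
Taxon 6 and Taxon 8 share a more recent common ancestor with each other than either does with Taxon 1, so Taxon 1 is the least closely related of the three.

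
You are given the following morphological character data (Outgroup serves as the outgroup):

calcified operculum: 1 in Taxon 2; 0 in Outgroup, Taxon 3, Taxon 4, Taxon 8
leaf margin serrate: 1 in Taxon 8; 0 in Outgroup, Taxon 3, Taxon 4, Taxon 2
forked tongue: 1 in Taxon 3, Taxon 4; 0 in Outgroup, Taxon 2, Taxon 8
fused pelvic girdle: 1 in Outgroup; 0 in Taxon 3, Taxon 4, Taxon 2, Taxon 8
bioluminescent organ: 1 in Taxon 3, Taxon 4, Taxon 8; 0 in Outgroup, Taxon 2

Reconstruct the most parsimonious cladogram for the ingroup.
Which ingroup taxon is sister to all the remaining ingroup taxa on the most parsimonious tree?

Character polarity is set by the outgroup: the derived state is whichever differs from the outgroup's state, so for fused pelvic girdle the derived state is '0', and for the remaining characters it is '1'.
calcified operculum (derived state '1') is unique to Taxon 2 (autapomorphy; uninformative for grouping).
leaf margin serrate (derived state '1') is unique to Taxon 8 (autapomorphy; uninformative for grouping).
Only Taxon 3 and Taxon 4 show the derived state '1' for forked tongue, supporting them as a clade.
All ingroup taxa share the derived state '0' for fused pelvic girdle; it defines the ingroup but does not resolve relationships within it.
Only Taxon 3, Taxon 4, and Taxon 8 show the derived state '1' for bioluminescent organ, supporting them as a clade.
Most parsimonious ingroup topology: (((Taxon 3,Taxon 4),Taxon 8),Taxon 2).
Taxon 2 is sister to the clade containing all other ingroup taxa, so it is the earliest-diverging (most basal) ingroup lineage.

Taxon 2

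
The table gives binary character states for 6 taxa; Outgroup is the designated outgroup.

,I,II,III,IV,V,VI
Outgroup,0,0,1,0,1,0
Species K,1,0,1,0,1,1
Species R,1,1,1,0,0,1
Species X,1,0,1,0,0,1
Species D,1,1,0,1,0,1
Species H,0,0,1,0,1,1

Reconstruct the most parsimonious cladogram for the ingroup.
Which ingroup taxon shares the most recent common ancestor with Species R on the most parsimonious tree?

Species D

Character polarity is set by the outgroup: the derived state is whichever differs from the outgroup's state, so for III, V the derived state is '0', and for the remaining characters it is '1'.
Only Species D, Species K, Species R, and Species X show the derived state '1' for I, supporting them as a clade.
Only Species D and Species R show the derived state '1' for II, supporting them as a clade.
III (derived state '0') is unique to Species D (autapomorphy; uninformative for grouping).
IV (derived state '1') is unique to Species D (autapomorphy; uninformative for grouping).
V: derived state '0' in Species D, Species R, and Species X only — synapomorphy for {Species D, Species R, Species X}.
All ingroup taxa share the derived state '1' for VI; it defines the ingroup but does not resolve relationships within it.
Most parsimonious ingroup topology: ((Species K,((Species R,Species D),Species X)),Species H).
Species R and Species D form a cherry on this tree, so they are sister taxa.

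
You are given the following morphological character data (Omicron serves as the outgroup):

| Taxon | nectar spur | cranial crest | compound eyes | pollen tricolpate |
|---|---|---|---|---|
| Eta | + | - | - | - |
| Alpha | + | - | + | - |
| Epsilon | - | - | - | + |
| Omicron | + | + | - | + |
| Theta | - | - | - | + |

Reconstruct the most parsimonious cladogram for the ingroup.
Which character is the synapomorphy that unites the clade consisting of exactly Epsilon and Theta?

nectar spur

Character polarity is set by the outgroup: the derived state is whichever differs from the outgroup's state, so for nectar spur, cranial crest, pollen tricolpate the derived state is '-', and for the remaining characters it is '+'.
Only Epsilon and Theta show the derived state '-' for nectar spur, supporting them as a clade.
cranial crest (derived state '-') is shared by all ingroup taxa — unites the whole ingroup.
compound eyes: derived state '+' in Alpha only — an autapomorphy, so it tells us nothing about relationships among taxa.
Only Alpha and Eta show the derived state '-' for pollen tricolpate, supporting them as a clade.
Most parsimonious ingroup topology: ((Eta,Alpha),(Epsilon,Theta)).
The clade {Epsilon, Theta} is supported by nectar spur: its derived state '-' occurs in exactly those taxa and in no other taxon (including the outgroup).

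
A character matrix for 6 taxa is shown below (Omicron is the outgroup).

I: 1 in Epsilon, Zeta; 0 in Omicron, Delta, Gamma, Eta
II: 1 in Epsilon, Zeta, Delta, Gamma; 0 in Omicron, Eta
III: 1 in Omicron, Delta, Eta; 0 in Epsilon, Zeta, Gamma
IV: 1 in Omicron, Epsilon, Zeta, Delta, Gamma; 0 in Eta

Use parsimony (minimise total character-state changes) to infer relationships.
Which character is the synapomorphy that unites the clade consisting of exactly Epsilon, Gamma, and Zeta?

III

Character polarity is set by the outgroup: the derived state is whichever differs from the outgroup's state, so for III, IV the derived state is '0', and for the remaining characters it is '1'.
I: derived state '1' in Epsilon and Zeta only — synapomorphy for {Epsilon, Zeta}.
II: derived state '1' in Delta, Epsilon, Gamma, and Zeta only — synapomorphy for {Delta, Epsilon, Gamma, Zeta}.
Only Epsilon, Gamma, and Zeta show the derived state '0' for III, supporting them as a clade.
IV (derived state '0') is unique to Eta (autapomorphy; uninformative for grouping).
Most parsimonious ingroup topology: ((((Epsilon,Zeta),Gamma),Delta),Eta).
The clade {Epsilon, Gamma, Zeta} is supported by III: its derived state '0' occurs in exactly those taxa and in no other taxon (including the outgroup).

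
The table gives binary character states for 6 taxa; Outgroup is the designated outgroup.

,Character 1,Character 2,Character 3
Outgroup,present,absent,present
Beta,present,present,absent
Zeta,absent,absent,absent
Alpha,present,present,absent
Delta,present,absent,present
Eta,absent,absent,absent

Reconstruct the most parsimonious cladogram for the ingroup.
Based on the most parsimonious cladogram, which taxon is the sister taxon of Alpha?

Character polarity is set by the outgroup: the derived state is whichever differs from the outgroup's state, so for Character 1, Character 3 the derived state is 'absent', and for the remaining characters it is 'present'.
Only Eta and Zeta show the derived state 'absent' for Character 1, supporting them as a clade.
Only Alpha and Beta show the derived state 'present' for Character 2, supporting them as a clade.
Character 3 (derived state 'absent') is shared by Alpha, Beta, Eta, and Zeta — a synapomorphy uniting that clade.
Most parsimonious ingroup topology: (((Beta,Alpha),(Zeta,Eta)),Delta).
Alpha and Beta form a cherry on this tree, so they are sister taxa.

Beta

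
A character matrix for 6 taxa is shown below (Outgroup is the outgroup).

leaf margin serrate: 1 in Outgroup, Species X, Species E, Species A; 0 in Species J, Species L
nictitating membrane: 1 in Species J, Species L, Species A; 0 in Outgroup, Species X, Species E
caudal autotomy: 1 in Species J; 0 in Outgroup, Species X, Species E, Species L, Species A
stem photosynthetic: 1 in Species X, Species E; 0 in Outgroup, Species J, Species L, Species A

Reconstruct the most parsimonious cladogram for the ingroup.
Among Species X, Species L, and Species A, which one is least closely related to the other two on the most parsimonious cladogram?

Character polarity is set by the outgroup: the derived state is whichever differs from the outgroup's state, so for leaf margin serrate the derived state is '0', and for the remaining characters it is '1'.
Only Species J and Species L show the derived state '0' for leaf margin serrate, supporting them as a clade.
nictitating membrane: derived state '1' in Species A, Species J, and Species L only — synapomorphy for {Species A, Species J, Species L}.
caudal autotomy: derived state '1' in Species J only — an autapomorphy, so it tells us nothing about relationships among taxa.
stem photosynthetic: derived state '1' in Species E and Species X only — synapomorphy for {Species E, Species X}.
Most parsimonious ingroup topology: (((Species J,Species L),Species A),(Species X,Species E)).
Species L and Species A share a more recent common ancestor with each other than either does with Species X, so Species X is the least closely related of the three.

Species X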